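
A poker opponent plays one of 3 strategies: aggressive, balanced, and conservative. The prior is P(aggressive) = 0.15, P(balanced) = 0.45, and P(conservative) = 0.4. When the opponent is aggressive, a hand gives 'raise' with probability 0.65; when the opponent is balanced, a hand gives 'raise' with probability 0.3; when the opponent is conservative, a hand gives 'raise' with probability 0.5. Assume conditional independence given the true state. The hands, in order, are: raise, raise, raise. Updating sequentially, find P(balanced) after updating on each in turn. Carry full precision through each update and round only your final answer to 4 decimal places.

0.1176

After 'raise': normaliser = 0.65·0.1500 + 0.3·0.4500 + 0.5·0.4000; P(aggressive) ≈ 0.2254, P(balanced) ≈ 0.3121, P(conservative) ≈ 0.4624
After 'raise': normaliser = 0.65·0.2254 + 0.3·0.3121 + 0.5·0.4624; P(aggressive) ≈ 0.3109, P(balanced) ≈ 0.1987, P(conservative) ≈ 0.4905
After 'raise': normaliser = 0.65·0.3109 + 0.3·0.1987 + 0.5·0.4905; P(aggressive) ≈ 0.3986, P(balanced) ≈ 0.1176, P(conservative) ≈ 0.4838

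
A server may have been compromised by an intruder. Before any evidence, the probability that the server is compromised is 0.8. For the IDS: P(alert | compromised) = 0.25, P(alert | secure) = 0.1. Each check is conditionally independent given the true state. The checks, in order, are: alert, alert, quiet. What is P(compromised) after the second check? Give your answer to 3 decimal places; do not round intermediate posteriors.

0.962

After 'alert': P(compromised) = 0.25·0.8000 / (0.25·0.8000 + 0.1·0.2000) ≈ 0.9091
After 'alert': P(compromised) = 0.25·0.9091 / (0.25·0.9091 + 0.1·0.0909) ≈ 0.9615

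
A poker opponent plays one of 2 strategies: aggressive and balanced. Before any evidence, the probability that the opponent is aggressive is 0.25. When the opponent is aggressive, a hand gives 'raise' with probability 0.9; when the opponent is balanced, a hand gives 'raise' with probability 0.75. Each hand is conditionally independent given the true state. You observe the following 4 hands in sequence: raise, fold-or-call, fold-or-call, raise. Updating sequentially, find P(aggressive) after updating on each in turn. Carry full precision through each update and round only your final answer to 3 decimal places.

After 'raise': P(aggressive) = 0.9·0.2500 / (0.9·0.2500 + 0.75·0.7500) ≈ 0.2857
After 'fold-or-call': P(aggressive) = 0.1·0.2857 / (0.1·0.2857 + 0.25·0.7143) ≈ 0.1379
After 'fold-or-call': P(aggressive) = 0.1·0.1379 / (0.1·0.1379 + 0.25·0.8621) ≈ 0.0602
After 'raise': P(aggressive) = 0.9·0.0602 / (0.9·0.0602 + 0.75·0.9398) ≈ 0.0713

0.071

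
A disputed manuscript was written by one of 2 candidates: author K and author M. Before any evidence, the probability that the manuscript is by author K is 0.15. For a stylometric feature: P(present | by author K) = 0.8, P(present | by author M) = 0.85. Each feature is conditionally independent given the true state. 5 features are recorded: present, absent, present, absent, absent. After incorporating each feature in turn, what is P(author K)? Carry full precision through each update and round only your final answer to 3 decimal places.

0.270

After 'present': P(author K) = 0.8·0.1500 / (0.8·0.1500 + 0.85·0.8500) ≈ 0.1424
After 'absent': P(author K) = 0.2·0.1424 / (0.2·0.1424 + 0.15·0.8576) ≈ 0.1813
After 'present': P(author K) = 0.8·0.1813 / (0.8·0.1813 + 0.85·0.8187) ≈ 0.1725
After 'absent': P(author K) = 0.2·0.1725 / (0.2·0.1725 + 0.15·0.8275) ≈ 0.2175
After 'absent': P(author K) = 0.2·0.2175 / (0.2·0.2175 + 0.15·0.7825) ≈ 0.2704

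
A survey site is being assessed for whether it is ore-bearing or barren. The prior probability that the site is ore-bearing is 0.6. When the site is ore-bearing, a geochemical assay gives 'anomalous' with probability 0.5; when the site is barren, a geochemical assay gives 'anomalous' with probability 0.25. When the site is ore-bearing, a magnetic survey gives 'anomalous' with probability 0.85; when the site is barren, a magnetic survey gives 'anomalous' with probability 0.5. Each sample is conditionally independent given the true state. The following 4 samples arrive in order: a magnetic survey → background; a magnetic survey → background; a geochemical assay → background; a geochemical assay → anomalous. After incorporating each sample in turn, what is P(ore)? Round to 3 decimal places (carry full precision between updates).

0.153

After a magnetic survey='background': P(ore) = 0.15·0.6000 / (0.15·0.6000 + 0.5·0.4000) ≈ 0.3103
After a magnetic survey='background': P(ore) = 0.15·0.3103 / (0.15·0.3103 + 0.5·0.6897) ≈ 0.1189
After a geochemical assay='background': P(ore) = 0.5·0.1189 / (0.5·0.1189 + 0.75·0.8811) ≈ 0.0826
After a geochemical assay='anomalous': P(ore) = 0.5·0.0826 / (0.5·0.0826 + 0.25·0.9174) ≈ 0.1525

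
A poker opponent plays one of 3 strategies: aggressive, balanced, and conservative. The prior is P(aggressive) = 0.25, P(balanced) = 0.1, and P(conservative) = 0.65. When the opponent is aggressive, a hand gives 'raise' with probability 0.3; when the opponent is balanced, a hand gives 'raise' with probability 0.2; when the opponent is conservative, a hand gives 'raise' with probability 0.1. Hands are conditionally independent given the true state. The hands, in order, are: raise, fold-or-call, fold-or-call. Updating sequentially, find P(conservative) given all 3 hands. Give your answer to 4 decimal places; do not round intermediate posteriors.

After 'raise': normaliser = 0.3·0.2500 + 0.2·0.1000 + 0.1·0.6500; P(aggressive) ≈ 0.4688, P(balanced) ≈ 0.1250, P(conservative) ≈ 0.4062
After 'fold-or-call': normaliser = 0.7·0.4688 + 0.8·0.1250 + 0.9·0.4062; P(aggressive) ≈ 0.4134, P(balanced) ≈ 0.1260, P(conservative) ≈ 0.4606
After 'fold-or-call': normaliser = 0.7·0.4134 + 0.8·0.1260 + 0.9·0.4606; P(aggressive) ≈ 0.3596, P(balanced) ≈ 0.1252, P(conservative) ≈ 0.5152

0.5152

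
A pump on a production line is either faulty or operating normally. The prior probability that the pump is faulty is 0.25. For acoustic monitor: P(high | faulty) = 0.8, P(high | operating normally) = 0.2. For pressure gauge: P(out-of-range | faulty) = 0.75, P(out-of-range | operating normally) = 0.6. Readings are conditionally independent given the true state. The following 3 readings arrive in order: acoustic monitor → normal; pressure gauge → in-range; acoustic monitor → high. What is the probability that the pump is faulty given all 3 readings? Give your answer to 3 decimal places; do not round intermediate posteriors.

Apply Bayes' rule sequentially, carrying P(faulty) forward.
After acoustic monitor='normal': P(faulty) = 0.2·0.2500 / (0.2·0.2500 + 0.8·0.7500) ≈ 0.0769
After pressure gauge='in-range': P(faulty) = 0.25·0.0769 / (0.25·0.0769 + 0.4·0.9231) ≈ 0.0495
After acoustic monitor='high': P(faulty) = 0.8·0.0495 / (0.8·0.0495 + 0.2·0.9505) ≈ 0.1724

0.172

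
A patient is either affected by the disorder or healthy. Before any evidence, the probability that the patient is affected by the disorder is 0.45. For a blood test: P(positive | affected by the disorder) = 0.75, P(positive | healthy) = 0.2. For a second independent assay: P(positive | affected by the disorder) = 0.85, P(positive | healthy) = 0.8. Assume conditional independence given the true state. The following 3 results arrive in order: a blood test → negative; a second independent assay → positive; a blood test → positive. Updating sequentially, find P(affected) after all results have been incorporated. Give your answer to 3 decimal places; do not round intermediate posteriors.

After a blood test='negative': P(affected) = 0.25·0.4500 / (0.25·0.4500 + 0.8·0.5500) ≈ 0.2036
After a second independent assay='positive': P(affected) = 0.85·0.2036 / (0.85·0.2036 + 0.8·0.7964) ≈ 0.2136
After a blood test='positive': P(affected) = 0.75·0.2136 / (0.75·0.2136 + 0.2·0.7864) ≈ 0.5046

0.505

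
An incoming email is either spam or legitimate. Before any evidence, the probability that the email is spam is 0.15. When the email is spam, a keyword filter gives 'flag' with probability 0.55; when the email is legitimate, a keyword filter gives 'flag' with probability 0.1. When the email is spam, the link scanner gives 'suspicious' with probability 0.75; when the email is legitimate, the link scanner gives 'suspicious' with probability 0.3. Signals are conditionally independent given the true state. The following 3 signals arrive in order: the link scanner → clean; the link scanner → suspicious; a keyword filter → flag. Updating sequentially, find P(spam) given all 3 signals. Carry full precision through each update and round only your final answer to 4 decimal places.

0.4643

After the link scanner='clean': P(spam) = 0.25·0.1500 / (0.25·0.1500 + 0.7·0.8500) ≈ 0.0593
After the link scanner='suspicious': P(spam) = 0.75·0.0593 / (0.75·0.0593 + 0.3·0.9407) ≈ 0.1361
After a keyword filter='flag': P(spam) = 0.55·0.1361 / (0.55·0.1361 + 0.1·0.8639) ≈ 0.4643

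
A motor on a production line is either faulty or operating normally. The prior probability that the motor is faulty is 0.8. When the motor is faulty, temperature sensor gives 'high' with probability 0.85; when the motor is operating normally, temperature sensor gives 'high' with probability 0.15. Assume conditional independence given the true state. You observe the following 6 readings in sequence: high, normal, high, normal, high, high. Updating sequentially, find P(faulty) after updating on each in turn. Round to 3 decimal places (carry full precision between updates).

After 'high': P(faulty) = 0.85·0.8000 / (0.85·0.8000 + 0.15·0.2000) ≈ 0.9577
After 'normal': P(faulty) = 0.15·0.9577 / (0.15·0.9577 + 0.85·0.0423) ≈ 0.8000
After 'high': P(faulty) = 0.85·0.8000 / (0.85·0.8000 + 0.15·0.2000) ≈ 0.9577
After 'normal': P(faulty) = 0.15·0.9577 / (0.15·0.9577 + 0.85·0.0423) ≈ 0.8000
After 'high': P(faulty) = 0.85·0.8000 / (0.85·0.8000 + 0.15·0.2000) ≈ 0.9577
After 'high': P(faulty) = 0.85·0.9577 / (0.85·0.9577 + 0.15·0.0423) ≈ 0.9923

0.992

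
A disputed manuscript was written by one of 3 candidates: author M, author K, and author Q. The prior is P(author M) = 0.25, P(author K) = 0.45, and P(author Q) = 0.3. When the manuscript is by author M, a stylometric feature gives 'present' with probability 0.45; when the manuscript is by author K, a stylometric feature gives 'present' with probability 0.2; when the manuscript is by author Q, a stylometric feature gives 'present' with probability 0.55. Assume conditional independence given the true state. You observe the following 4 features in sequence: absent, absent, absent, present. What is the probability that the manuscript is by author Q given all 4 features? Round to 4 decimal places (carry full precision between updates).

Each posterior becomes the prior for the next update.
After 'absent': normaliser = 0.55·0.2500 + 0.8·0.4500 + 0.45·0.3000; P(author M) ≈ 0.2174, P(author K) ≈ 0.5692, P(author Q) ≈ 0.2134
After 'absent': normaliser = 0.55·0.2174 + 0.8·0.5692 + 0.45·0.2134; P(author M) ≈ 0.1782, P(author K) ≈ 0.6786, P(author Q) ≈ 0.1432
After 'absent': normaliser = 0.55·0.1782 + 0.8·0.6786 + 0.45·0.1432; P(author M) ≈ 0.1390, P(author K) ≈ 0.7697, P(author Q) ≈ 0.0913
After 'present': normaliser = 0.45·0.1390 + 0.2·0.7697 + 0.55·0.0913; P(author M) ≈ 0.2345, P(author K) ≈ 0.5772, P(author Q) ≈ 0.1883

0.1883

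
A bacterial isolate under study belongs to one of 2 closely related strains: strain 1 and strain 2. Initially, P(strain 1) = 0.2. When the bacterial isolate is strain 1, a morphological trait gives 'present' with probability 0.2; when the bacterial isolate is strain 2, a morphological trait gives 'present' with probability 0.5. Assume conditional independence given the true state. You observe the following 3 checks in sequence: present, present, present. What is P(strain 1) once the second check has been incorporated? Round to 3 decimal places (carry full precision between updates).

0.038

Apply Bayes' rule sequentially, carrying P(strain 1) forward.
After 'present': P(strain 1) = 0.2·0.2000 / (0.2·0.2000 + 0.5·0.8000) ≈ 0.0909
After 'present': P(strain 1) = 0.2·0.0909 / (0.2·0.0909 + 0.5·0.9091) ≈ 0.0385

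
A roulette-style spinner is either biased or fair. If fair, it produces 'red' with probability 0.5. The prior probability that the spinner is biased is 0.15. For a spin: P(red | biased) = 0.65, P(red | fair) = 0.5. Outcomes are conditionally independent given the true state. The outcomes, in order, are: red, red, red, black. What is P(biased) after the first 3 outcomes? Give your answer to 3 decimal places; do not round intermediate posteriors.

0.279

After 'red': P(biased) = 0.65·0.1500 / (0.65·0.1500 + 0.5·0.8500) ≈ 0.1866
After 'red': P(biased) = 0.65·0.1866 / (0.65·0.1866 + 0.5·0.8134) ≈ 0.2297
After 'red': P(biased) = 0.65·0.2297 / (0.65·0.2297 + 0.5·0.7703) ≈ 0.2794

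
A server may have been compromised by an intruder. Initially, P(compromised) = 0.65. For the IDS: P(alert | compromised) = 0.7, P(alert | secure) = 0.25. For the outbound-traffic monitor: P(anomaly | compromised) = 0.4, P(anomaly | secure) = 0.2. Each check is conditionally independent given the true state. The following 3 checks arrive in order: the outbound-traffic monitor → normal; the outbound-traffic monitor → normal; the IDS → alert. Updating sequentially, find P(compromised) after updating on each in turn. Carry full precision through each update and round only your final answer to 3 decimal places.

After the outbound-traffic monitor='normal': P(compromised) = 0.6·0.6500 / (0.6·0.6500 + 0.8·0.3500) ≈ 0.5821
After the outbound-traffic monitor='normal': P(compromised) = 0.6·0.5821 / (0.6·0.5821 + 0.8·0.4179) ≈ 0.5109
After the IDS='alert': P(compromised) = 0.7·0.5109 / (0.7·0.5109 + 0.25·0.4891) ≈ 0.7452

0.745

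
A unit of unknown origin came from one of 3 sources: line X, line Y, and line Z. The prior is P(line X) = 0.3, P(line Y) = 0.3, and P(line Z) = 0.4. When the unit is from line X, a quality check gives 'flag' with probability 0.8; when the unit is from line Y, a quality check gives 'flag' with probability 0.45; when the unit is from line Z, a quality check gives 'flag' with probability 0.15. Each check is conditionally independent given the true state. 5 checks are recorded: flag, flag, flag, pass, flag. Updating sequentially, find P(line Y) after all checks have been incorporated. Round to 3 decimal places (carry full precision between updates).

After 'flag': normaliser = 0.8·0.3000 + 0.45·0.3000 + 0.15·0.4000; P(line X) ≈ 0.5517, P(line Y) ≈ 0.3103, P(line Z) ≈ 0.1379
After 'flag': normaliser = 0.8·0.5517 + 0.45·0.3103 + 0.15·0.1379; P(line X) ≈ 0.7335, P(line Y) ≈ 0.2321, P(line Z) ≈ 0.0344
After 'flag': normaliser = 0.8·0.7335 + 0.45·0.2321 + 0.15·0.0344; P(line X) ≈ 0.8426, P(line Y) ≈ 0.1500, P(line Z) ≈ 0.0074
After 'pass': normaliser = 0.2·0.8426 + 0.55·0.1500 + 0.85·0.0074; P(line X) ≈ 0.6550, P(line Y) ≈ 0.3206, P(line Z) ≈ 0.0245
After 'flag': normaliser = 0.8·0.6550 + 0.45·0.3206 + 0.15·0.0245; P(line X) ≈ 0.7798, P(line Y) ≈ 0.2147, P(line Z) ≈ 0.0055

0.215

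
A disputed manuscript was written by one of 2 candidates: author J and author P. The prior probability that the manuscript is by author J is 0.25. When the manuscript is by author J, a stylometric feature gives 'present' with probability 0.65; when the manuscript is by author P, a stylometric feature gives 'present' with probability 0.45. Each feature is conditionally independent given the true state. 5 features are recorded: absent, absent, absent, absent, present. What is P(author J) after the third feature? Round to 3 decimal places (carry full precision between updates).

0.079

After 'absent': P(author J) = 0.35·0.2500 / (0.35·0.2500 + 0.55·0.7500) ≈ 0.1750
After 'absent': P(author J) = 0.35·0.1750 / (0.35·0.1750 + 0.55·0.8250) ≈ 0.1189
After 'absent': P(author J) = 0.35·0.1189 / (0.35·0.1189 + 0.55·0.8811) ≈ 0.0791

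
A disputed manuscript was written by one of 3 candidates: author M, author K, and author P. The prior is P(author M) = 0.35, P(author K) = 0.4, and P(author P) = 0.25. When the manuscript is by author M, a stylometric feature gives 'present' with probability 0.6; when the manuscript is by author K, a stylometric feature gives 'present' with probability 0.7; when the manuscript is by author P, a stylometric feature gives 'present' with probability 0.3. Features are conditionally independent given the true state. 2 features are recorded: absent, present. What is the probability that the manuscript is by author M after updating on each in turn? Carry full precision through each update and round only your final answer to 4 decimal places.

Each posterior becomes the prior for the next update.
After 'absent': normaliser = 0.4·0.3500 + 0.3·0.4000 + 0.7·0.2500; P(author M) ≈ 0.3218, P(author K) ≈ 0.2759, P(author P) ≈ 0.4023
After 'present': normaliser = 0.6·0.3218 + 0.7·0.2759 + 0.3·0.4023; P(author M) ≈ 0.3810, P(author K) ≈ 0.3810, P(author P) ≈ 0.2381

0.3810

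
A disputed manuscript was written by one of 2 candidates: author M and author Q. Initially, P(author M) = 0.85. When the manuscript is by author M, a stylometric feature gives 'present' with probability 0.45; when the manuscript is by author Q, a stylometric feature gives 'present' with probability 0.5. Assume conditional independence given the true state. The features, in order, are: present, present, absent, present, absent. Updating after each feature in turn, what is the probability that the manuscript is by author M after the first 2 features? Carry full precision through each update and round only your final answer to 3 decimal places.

After 'present': P(author M) = 0.45·0.8500 / (0.45·0.8500 + 0.5·0.1500) ≈ 0.8361
After 'present': P(author M) = 0.45·0.8361 / (0.45·0.8361 + 0.5·0.1639) ≈ 0.8211

0.821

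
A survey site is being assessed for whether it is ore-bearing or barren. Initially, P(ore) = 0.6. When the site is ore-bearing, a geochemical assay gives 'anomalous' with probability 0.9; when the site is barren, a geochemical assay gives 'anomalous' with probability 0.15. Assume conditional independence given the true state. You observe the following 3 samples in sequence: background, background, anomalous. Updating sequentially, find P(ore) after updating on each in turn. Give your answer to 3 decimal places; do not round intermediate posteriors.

0.111

After 'background': P(ore) = 0.1·0.6000 / (0.1·0.6000 + 0.85·0.4000) ≈ 0.1500
After 'background': P(ore) = 0.1·0.1500 / (0.1·0.1500 + 0.85·0.8500) ≈ 0.0203
After 'anomalous': P(ore) = 0.9·0.0203 / (0.9·0.0203 + 0.15·0.9797) ≈ 0.1108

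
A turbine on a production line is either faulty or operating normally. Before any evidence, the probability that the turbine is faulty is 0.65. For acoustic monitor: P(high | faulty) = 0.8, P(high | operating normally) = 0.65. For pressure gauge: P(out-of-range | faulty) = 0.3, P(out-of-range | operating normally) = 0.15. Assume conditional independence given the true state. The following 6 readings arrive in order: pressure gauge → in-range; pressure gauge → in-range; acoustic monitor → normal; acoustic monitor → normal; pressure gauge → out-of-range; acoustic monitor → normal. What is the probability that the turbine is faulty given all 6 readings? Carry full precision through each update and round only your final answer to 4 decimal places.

0.3197

Apply Bayes' rule sequentially, carrying P(faulty) forward.
After pressure gauge='in-range': P(faulty) = 0.7·0.6500 / (0.7·0.6500 + 0.85·0.3500) ≈ 0.6047
After pressure gauge='in-range': P(faulty) = 0.7·0.6047 / (0.7·0.6047 + 0.85·0.3953) ≈ 0.5574
After acoustic monitor='normal': P(faulty) = 0.2·0.5574 / (0.2·0.5574 + 0.35·0.4426) ≈ 0.4185
After acoustic monitor='normal': P(faulty) = 0.2·0.4185 / (0.2·0.4185 + 0.35·0.5815) ≈ 0.2914
After pressure gauge='out-of-range': P(faulty) = 0.3·0.2914 / (0.3·0.2914 + 0.15·0.7086) ≈ 0.4513
After acoustic monitor='normal': P(faulty) = 0.2·0.4513 / (0.2·0.4513 + 0.35·0.5487) ≈ 0.3197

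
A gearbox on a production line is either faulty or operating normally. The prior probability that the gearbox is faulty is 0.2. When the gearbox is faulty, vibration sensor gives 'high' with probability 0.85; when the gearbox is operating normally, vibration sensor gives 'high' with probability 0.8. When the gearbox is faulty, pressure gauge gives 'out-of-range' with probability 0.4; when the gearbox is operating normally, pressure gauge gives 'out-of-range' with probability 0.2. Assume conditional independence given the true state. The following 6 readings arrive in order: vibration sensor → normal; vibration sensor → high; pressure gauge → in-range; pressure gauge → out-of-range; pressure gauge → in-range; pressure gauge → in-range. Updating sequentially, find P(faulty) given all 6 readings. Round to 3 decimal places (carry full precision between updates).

After vibration sensor='normal': P(faulty) = 0.15·0.2000 / (0.15·0.2000 + 0.2·0.8000) ≈ 0.1579
After vibration sensor='high': P(faulty) = 0.85·0.1579 / (0.85·0.1579 + 0.8·0.8421) ≈ 0.1661
After pressure gauge='in-range': P(faulty) = 0.6·0.1661 / (0.6·0.1661 + 0.8·0.8339) ≈ 0.1300
After pressure gauge='out-of-range': P(faulty) = 0.4·0.1300 / (0.4·0.1300 + 0.2·0.8700) ≈ 0.2301
After pressure gauge='in-range': P(faulty) = 0.6·0.2301 / (0.6·0.2301 + 0.8·0.7699) ≈ 0.1831
After pressure gauge='in-range': P(faulty) = 0.6·0.1831 / (0.6·0.1831 + 0.8·0.8169) ≈ 0.1439

0.144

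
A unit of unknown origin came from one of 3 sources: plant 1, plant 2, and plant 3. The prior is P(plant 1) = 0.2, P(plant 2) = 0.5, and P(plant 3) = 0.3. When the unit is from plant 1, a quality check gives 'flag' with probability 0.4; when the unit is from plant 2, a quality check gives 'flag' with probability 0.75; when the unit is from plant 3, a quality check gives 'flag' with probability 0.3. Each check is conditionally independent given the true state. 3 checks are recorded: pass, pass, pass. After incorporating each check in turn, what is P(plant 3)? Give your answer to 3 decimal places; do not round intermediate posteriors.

After 'pass': normaliser = 0.6·0.2000 + 0.25·0.5000 + 0.7·0.3000; P(plant 1) ≈ 0.2637, P(plant 2) ≈ 0.2747, P(plant 3) ≈ 0.4615
After 'pass': normaliser = 0.6·0.2637 + 0.25·0.2747 + 0.7·0.4615; P(plant 1) ≈ 0.2877, P(plant 2) ≈ 0.1249, P(plant 3) ≈ 0.5874
After 'pass': normaliser = 0.6·0.2877 + 0.25·0.1249 + 0.7·0.5874; P(plant 1) ≈ 0.2807, P(plant 2) ≈ 0.0508, P(plant 3) ≈ 0.6686

0.669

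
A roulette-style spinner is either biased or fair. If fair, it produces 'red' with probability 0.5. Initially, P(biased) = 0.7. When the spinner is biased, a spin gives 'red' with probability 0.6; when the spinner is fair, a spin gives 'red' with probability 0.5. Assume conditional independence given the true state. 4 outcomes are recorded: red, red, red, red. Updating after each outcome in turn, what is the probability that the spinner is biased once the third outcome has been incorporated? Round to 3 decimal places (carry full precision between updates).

0.801

After 'red': P(biased) = 0.6·0.7000 / (0.6·0.7000 + 0.5·0.3000) ≈ 0.7368
After 'red': P(biased) = 0.6·0.7368 / (0.6·0.7368 + 0.5·0.2632) ≈ 0.7706
After 'red': P(biased) = 0.6·0.7706 / (0.6·0.7706 + 0.5·0.2294) ≈ 0.8013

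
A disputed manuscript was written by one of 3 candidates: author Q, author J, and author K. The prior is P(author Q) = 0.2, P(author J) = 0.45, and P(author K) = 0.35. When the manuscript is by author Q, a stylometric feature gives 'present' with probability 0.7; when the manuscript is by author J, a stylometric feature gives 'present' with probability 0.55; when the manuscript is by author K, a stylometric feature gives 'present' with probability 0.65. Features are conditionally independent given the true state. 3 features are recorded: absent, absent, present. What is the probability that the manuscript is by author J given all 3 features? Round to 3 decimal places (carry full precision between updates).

0.553

Apply Bayes' rule sequentially, carrying P(author J) forward.
After 'absent': normaliser = 0.3·0.2000 + 0.45·0.4500 + 0.35·0.3500; P(author Q) ≈ 0.1558, P(author J) ≈ 0.5260, P(author K) ≈ 0.3182
After 'absent': normaliser = 0.3·0.1558 + 0.45·0.5260 + 0.35·0.3182; P(author Q) ≈ 0.1184, P(author J) ≈ 0.5995, P(author K) ≈ 0.2821
After 'present': normaliser = 0.7·0.1184 + 0.55·0.5995 + 0.65·0.2821; P(author Q) ≈ 0.1391, P(author J) ≈ 0.5533, P(author K) ≈ 0.3076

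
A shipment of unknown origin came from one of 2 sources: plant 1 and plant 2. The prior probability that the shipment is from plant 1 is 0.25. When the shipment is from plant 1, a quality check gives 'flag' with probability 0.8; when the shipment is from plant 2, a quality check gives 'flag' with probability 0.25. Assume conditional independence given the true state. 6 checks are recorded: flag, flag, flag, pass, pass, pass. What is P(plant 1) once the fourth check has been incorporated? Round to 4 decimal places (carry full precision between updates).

After 'flag': P(plant 1) = 0.8·0.2500 / (0.8·0.2500 + 0.25·0.7500) ≈ 0.5161
After 'flag': P(plant 1) = 0.8·0.5161 / (0.8·0.5161 + 0.25·0.4839) ≈ 0.7734
After 'flag': P(plant 1) = 0.8·0.7734 / (0.8·0.7734 + 0.25·0.2266) ≈ 0.9161
After 'pass': P(plant 1) = 0.2·0.9161 / (0.2·0.9161 + 0.75·0.0839) ≈ 0.7444

0.7444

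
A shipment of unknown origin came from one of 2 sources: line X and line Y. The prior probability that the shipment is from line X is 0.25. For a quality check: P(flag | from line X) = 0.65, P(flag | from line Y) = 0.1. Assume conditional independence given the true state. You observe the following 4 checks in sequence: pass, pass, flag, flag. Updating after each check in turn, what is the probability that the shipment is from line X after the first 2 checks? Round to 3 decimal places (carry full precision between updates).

0.048

Each posterior becomes the prior for the next update.
After 'pass': P(line X) = 0.35·0.2500 / (0.35·0.2500 + 0.9·0.7500) ≈ 0.1148
After 'pass': P(line X) = 0.35·0.1148 / (0.35·0.1148 + 0.9·0.8852) ≈ 0.0480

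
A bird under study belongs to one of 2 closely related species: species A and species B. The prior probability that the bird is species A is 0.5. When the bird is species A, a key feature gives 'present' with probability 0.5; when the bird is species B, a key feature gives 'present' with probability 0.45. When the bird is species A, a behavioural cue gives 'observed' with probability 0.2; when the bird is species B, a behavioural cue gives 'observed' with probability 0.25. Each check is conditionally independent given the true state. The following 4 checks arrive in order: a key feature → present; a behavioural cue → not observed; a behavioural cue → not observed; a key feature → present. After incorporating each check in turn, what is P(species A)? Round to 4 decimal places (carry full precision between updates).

0.5841

After a key feature='present': P(species A) = 0.5·0.5000 / (0.5·0.5000 + 0.45·0.5000) ≈ 0.5263
After a behavioural cue='not observed': P(species A) = 0.8·0.5263 / (0.8·0.5263 + 0.75·0.4737) ≈ 0.5424
After a behavioural cue='not observed': P(species A) = 0.8·0.5424 / (0.8·0.5424 + 0.75·0.4576) ≈ 0.5583
After a key feature='present': P(species A) = 0.5·0.5583 / (0.5·0.5583 + 0.45·0.4417) ≈ 0.5841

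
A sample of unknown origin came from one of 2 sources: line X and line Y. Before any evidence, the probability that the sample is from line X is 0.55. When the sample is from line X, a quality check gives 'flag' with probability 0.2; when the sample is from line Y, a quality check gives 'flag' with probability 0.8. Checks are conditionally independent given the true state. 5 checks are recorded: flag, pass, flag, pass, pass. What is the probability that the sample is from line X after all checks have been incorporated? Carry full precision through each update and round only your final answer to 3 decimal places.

After 'flag': P(line X) = 0.2·0.5500 / (0.2·0.5500 + 0.8·0.4500) ≈ 0.2340
After 'pass': P(line X) = 0.8·0.2340 / (0.8·0.2340 + 0.2·0.7660) ≈ 0.5500
After 'flag': P(line X) = 0.2·0.5500 / (0.2·0.5500 + 0.8·0.4500) ≈ 0.2340
After 'pass': P(line X) = 0.8·0.2340 / (0.8·0.2340 + 0.2·0.7660) ≈ 0.5500
After 'pass': P(line X) = 0.8·0.5500 / (0.8·0.5500 + 0.2·0.4500) ≈ 0.8302

0.830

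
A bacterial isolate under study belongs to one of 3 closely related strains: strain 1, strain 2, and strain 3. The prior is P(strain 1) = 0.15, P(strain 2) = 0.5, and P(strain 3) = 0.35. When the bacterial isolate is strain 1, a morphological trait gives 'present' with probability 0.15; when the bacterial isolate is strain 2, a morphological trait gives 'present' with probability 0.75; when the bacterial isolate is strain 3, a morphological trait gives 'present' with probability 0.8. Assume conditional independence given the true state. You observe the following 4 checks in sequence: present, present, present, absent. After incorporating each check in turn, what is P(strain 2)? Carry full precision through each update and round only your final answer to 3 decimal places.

0.592

After 'present': normaliser = 0.15·0.1500 + 0.75·0.5000 + 0.8·0.3500; P(strain 1) ≈ 0.0332, P(strain 2) ≈ 0.5535, P(strain 3) ≈ 0.4133
After 'present': normaliser = 0.15·0.0332 + 0.75·0.5535 + 0.8·0.4133; P(strain 1) ≈ 0.0066, P(strain 2) ≈ 0.5530, P(strain 3) ≈ 0.4404
After 'present': normaliser = 0.15·0.0066 + 0.75·0.5530 + 0.8·0.4404; P(strain 1) ≈ 0.0013, P(strain 2) ≈ 0.5400, P(strain 3) ≈ 0.4587
After 'absent': normaliser = 0.85·0.0013 + 0.25·0.5400 + 0.2·0.4587; P(strain 1) ≈ 0.0048, P(strain 2) ≈ 0.5925, P(strain 3) ≈ 0.4027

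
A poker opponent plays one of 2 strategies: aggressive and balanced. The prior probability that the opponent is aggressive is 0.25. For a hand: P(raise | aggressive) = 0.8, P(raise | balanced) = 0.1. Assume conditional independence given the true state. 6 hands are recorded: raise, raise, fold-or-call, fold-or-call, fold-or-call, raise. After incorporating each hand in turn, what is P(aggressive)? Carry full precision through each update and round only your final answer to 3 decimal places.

0.652

After 'raise': P(aggressive) = 0.8·0.2500 / (0.8·0.2500 + 0.1·0.7500) ≈ 0.7273
After 'raise': P(aggressive) = 0.8·0.7273 / (0.8·0.7273 + 0.1·0.2727) ≈ 0.9552
After 'fold-or-call': P(aggressive) = 0.2·0.9552 / (0.2·0.9552 + 0.9·0.0448) ≈ 0.8258
After 'fold-or-call': P(aggressive) = 0.2·0.8258 / (0.2·0.8258 + 0.9·0.1742) ≈ 0.5130
After 'fold-or-call': P(aggressive) = 0.2·0.5130 / (0.2·0.5130 + 0.9·0.4870) ≈ 0.1897
After 'raise': P(aggressive) = 0.8·0.1897 / (0.8·0.1897 + 0.1·0.8103) ≈ 0.6519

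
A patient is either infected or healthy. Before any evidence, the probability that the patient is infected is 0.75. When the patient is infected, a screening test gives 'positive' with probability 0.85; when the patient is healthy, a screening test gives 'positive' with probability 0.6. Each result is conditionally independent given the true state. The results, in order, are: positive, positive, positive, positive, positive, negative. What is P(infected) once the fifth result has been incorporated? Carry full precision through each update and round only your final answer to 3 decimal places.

0.945

Each posterior becomes the prior for the next update.
After 'positive': P(infected) = 0.85·0.7500 / (0.85·0.7500 + 0.6·0.2500) ≈ 0.8095
After 'positive': P(infected) = 0.85·0.8095 / (0.85·0.8095 + 0.6·0.1905) ≈ 0.8576
After 'positive': P(infected) = 0.85·0.8576 / (0.85·0.8576 + 0.6·0.1424) ≈ 0.8951
After 'positive': P(infected) = 0.85·0.8951 / (0.85·0.8951 + 0.6·0.1049) ≈ 0.9236
After 'positive': P(infected) = 0.85·0.9236 / (0.85·0.9236 + 0.6·0.0764) ≈ 0.9448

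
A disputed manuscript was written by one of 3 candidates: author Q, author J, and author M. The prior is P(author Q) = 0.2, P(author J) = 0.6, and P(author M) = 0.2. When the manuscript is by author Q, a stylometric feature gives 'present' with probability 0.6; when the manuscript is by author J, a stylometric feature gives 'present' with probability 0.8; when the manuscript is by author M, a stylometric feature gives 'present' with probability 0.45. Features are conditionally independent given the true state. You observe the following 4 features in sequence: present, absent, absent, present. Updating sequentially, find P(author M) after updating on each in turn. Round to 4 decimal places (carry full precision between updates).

After 'present': normaliser = 0.6·0.2000 + 0.8·0.6000 + 0.45·0.2000; P(author Q) ≈ 0.1739, P(author J) ≈ 0.6957, P(author M) ≈ 0.1304
After 'absent': normaliser = 0.4·0.1739 + 0.2·0.6957 + 0.55·0.1304; P(author Q) ≈ 0.2481, P(author J) ≈ 0.4961, P(author M) ≈ 0.2558
After 'absent': normaliser = 0.4·0.2481 + 0.2·0.4961 + 0.55·0.2558; P(author Q) ≈ 0.2926, P(author J) ≈ 0.2926, P(author M) ≈ 0.4149
After 'present': normaliser = 0.6·0.2926 + 0.8·0.2926 + 0.45·0.4149; P(author Q) ≈ 0.2944, P(author J) ≈ 0.3925, P(author M) ≈ 0.3131

0.3131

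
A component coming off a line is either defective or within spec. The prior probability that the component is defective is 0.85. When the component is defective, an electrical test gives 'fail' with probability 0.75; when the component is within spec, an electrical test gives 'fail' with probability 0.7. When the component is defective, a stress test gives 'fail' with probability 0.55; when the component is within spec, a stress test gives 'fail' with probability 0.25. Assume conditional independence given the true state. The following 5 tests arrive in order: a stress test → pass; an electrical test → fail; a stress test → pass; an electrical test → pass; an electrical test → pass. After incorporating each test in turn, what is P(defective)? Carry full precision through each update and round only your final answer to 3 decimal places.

Each posterior becomes the prior for the next update.
After a stress test='pass': P(defective) = 0.45·0.8500 / (0.45·0.8500 + 0.75·0.1500) ≈ 0.7727
After an electrical test='fail': P(defective) = 0.75·0.7727 / (0.75·0.7727 + 0.7·0.2273) ≈ 0.7846
After a stress test='pass': P(defective) = 0.45·0.7846 / (0.45·0.7846 + 0.75·0.2154) ≈ 0.6861
After an electrical test='pass': P(defective) = 0.25·0.6861 / (0.25·0.6861 + 0.3·0.3139) ≈ 0.6456
After an electrical test='pass': P(defective) = 0.25·0.6456 / (0.25·0.6456 + 0.3·0.3544) ≈ 0.6028

0.603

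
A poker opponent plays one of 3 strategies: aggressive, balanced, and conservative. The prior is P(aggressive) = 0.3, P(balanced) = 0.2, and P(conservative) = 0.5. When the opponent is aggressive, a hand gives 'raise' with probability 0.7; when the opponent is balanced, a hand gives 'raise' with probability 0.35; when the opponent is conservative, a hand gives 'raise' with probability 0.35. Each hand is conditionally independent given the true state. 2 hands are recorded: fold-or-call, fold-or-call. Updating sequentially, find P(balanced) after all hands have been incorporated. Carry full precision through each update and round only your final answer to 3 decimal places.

0.262

After 'fold-or-call': normaliser = 0.3·0.3000 + 0.65·0.2000 + 0.65·0.5000; P(aggressive) ≈ 0.1651, P(balanced) ≈ 0.2385, P(conservative) ≈ 0.5963
After 'fold-or-call': normaliser = 0.3·0.1651 + 0.65·0.2385 + 0.65·0.5963; P(aggressive) ≈ 0.0837, P(balanced) ≈ 0.2618, P(conservative) ≈ 0.6545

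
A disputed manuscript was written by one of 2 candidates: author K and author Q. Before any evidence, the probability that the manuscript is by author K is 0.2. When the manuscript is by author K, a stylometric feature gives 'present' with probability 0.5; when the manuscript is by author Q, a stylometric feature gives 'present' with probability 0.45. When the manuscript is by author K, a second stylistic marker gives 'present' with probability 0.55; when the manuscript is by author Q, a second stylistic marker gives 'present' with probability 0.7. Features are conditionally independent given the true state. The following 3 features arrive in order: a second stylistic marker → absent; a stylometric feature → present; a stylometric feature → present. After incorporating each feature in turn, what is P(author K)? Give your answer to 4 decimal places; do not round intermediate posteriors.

0.3165

After a second stylistic marker='absent': P(author K) = 0.45·0.2000 / (0.45·0.2000 + 0.3·0.8000) ≈ 0.2727
After a stylometric feature='present': P(author K) = 0.5·0.2727 / (0.5·0.2727 + 0.45·0.7273) ≈ 0.2941
After a stylometric feature='present': P(author K) = 0.5·0.2941 / (0.5·0.2941 + 0.45·0.7059) ≈ 0.3165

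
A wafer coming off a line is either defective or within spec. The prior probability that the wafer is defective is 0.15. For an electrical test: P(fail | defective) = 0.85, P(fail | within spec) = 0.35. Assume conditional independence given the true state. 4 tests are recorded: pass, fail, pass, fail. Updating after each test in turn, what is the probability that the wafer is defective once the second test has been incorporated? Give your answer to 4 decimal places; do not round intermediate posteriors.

After 'pass': P(defective) = 0.15·0.1500 / (0.15·0.1500 + 0.65·0.8500) ≈ 0.0391
After 'fail': P(defective) = 0.85·0.0391 / (0.85·0.0391 + 0.35·0.9609) ≈ 0.0900

0.0900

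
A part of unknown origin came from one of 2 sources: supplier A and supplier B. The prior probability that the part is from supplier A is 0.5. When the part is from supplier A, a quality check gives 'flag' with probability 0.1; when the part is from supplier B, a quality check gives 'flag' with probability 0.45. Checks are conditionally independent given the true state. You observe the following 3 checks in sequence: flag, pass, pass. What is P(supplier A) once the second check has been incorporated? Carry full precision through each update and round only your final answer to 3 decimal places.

0.267

Each posterior becomes the prior for the next update.
After 'flag': P(supplier A) = 0.1·0.5000 / (0.1·0.5000 + 0.45·0.5000) ≈ 0.1818
After 'pass': P(supplier A) = 0.9·0.1818 / (0.9·0.1818 + 0.55·0.8182) ≈ 0.2667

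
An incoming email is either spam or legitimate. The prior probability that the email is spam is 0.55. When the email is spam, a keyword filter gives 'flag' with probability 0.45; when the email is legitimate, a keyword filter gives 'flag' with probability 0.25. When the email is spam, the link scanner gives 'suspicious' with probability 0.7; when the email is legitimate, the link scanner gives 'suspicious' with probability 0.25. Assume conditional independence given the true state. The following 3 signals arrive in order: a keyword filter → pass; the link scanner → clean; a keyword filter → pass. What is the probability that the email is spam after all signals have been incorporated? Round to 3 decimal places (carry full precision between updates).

0.208

After a keyword filter='pass': P(spam) = 0.55·0.5500 / (0.55·0.5500 + 0.75·0.4500) ≈ 0.4727
After the link scanner='clean': P(spam) = 0.3·0.4727 / (0.3·0.4727 + 0.75·0.5273) ≈ 0.2639
After a keyword filter='pass': P(spam) = 0.55·0.2639 / (0.55·0.2639 + 0.75·0.7361) ≈ 0.2082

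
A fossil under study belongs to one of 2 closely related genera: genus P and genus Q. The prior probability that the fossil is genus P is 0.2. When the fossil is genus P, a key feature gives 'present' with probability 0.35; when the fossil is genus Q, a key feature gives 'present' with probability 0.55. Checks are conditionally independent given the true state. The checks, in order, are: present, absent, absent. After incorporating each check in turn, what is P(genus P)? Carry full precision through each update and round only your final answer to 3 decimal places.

0.249

After 'present': P(genus P) = 0.35·0.2000 / (0.35·0.2000 + 0.55·0.8000) ≈ 0.1373
After 'absent': P(genus P) = 0.65·0.1373 / (0.65·0.1373 + 0.45·0.8627) ≈ 0.1869
After 'absent': P(genus P) = 0.65·0.1869 / (0.65·0.1869 + 0.45·0.8131) ≈ 0.2492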